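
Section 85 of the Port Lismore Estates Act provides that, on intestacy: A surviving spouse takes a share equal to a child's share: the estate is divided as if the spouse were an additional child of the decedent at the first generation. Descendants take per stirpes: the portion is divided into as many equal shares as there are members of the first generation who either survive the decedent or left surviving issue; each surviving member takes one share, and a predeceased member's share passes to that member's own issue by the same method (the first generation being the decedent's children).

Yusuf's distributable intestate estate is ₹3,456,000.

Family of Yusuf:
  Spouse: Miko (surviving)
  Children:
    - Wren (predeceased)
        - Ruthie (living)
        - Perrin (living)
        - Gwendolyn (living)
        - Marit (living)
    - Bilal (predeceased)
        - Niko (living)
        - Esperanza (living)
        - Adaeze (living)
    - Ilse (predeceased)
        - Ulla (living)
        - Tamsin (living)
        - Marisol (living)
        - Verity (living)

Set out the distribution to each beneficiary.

The spouse counts as an additional share at the children's level, so there are 4 primary shares of ₹864,000. Miko takes one such share (₹864,000).
The children's combined portion (₹2,592,000) is divided into 3 shares of ₹864,000: Wren's ₹864,000 share passes to Wren's issue; Bilal's ₹864,000 share passes to Bilal's issue; Ilse's ₹864,000 share passes to Ilse's issue.
Wren's share (₹864,000) is divided into 4 shares of ₹216,000: Ruthie, Perrin, Gwendolyn, and Marit each take ₹216,000.
Bilal's share (₹864,000) is divided into 3 shares of ₹288,000: Niko, Esperanza, and Adaeze each take ₹288,000.
Ilse's share (₹864,000) is divided into 4 shares of ₹216,000: Ulla, Tamsin, Marisol, and Verity each take ₹216,000.

Miko: ₹864,000; Ruthie: ₹216,000; Perrin: ₹216,000; Gwendolyn: ₹216,000; Marit: ₹216,000; Niko: ₹288,000; Esperanza: ₹288,000; Adaeze: ₹288,000; Ulla: ₹216,000; Tamsin: ₹216,000; Marisol: ₹216,000; Verity: ₹216,000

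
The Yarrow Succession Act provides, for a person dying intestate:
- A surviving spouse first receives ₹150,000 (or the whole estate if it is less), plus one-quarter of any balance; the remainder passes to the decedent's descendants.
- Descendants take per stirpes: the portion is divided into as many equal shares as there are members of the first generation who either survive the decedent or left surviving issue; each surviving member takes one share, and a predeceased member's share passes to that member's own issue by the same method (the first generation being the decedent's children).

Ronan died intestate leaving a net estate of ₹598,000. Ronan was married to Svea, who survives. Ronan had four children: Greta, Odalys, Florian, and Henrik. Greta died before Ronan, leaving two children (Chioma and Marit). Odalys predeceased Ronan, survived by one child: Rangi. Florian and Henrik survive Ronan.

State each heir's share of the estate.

Svea: ₹262,000; Chioma: ₹42,000; Marit: ₹42,000; Rangi: ₹84,000; Florian: ₹84,000; Henrik: ₹84,000

Svea first takes ₹150,000, leaving a balance of ₹448,000. Svea then takes one-quarter of the balance (₹112,000), for a total of ₹262,000. The remaining ₹336,000 passes to the descendants.
The descendants' portion (₹336,000) is divided into 4 shares of ₹84,000: Florian and Henrik each take ₹84,000; Greta's ₹84,000 share passes to Greta's issue; Odalys's ₹84,000 share passes to Odalys's issue.
Greta's share (₹84,000) is divided into 2 shares of ₹42,000: Chioma and Marit each take ₹42,000.
Odalys's share (₹84,000) passes entirely to Rangi.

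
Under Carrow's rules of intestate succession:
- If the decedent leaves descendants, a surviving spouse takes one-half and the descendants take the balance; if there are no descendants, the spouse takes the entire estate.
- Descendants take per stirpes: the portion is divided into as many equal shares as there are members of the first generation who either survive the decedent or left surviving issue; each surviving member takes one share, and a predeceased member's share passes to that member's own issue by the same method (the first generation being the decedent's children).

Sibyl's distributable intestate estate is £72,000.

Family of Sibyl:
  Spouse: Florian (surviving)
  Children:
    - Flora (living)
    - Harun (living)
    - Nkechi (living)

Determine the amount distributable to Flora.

Flora receives £12,000.

Florian takes one-half of £72,000 = £36,000. The remaining £36,000 passes to the descendants.
The descendants' portion (£36,000) is divided into 3 shares of £12,000: Flora, Harun, and Nkechi each take £12,000.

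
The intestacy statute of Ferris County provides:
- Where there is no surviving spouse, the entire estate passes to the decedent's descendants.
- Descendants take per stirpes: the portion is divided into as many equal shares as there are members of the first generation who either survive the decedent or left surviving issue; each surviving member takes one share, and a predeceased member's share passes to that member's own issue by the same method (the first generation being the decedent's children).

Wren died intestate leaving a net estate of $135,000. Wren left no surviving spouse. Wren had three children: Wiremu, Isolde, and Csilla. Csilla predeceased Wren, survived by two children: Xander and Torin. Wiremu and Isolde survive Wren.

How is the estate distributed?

The entire $135,000 passes to the descendants.
That amount ($135,000) is divided into 3 shares of $45,000: Wiremu and Isolde each take $45,000; Csilla's $45,000 share passes to Csilla's issue.
Csilla's share ($45,000) is divided into 2 shares of $22,500: Xander and Torin each take $22,500.

Wiremu: $45,000; Isolde: $45,000; Xander: $22,500; Torin: $22,500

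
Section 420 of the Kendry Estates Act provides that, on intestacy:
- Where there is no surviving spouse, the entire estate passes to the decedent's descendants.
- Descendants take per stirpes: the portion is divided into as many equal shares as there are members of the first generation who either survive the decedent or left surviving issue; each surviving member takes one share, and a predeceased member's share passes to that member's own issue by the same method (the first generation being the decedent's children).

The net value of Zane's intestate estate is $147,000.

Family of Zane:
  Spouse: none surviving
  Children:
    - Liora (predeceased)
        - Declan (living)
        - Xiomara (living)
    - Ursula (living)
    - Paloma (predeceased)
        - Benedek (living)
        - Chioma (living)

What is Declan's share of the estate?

The entire $147,000 passes to the descendants.
That amount ($147,000) is divided into 3 shares of $49,000: Ursula takes $49,000; Liora's $49,000 share passes to Liora's issue; Paloma's $49,000 share passes to Paloma's issue.
Liora's share ($49,000) is divided into 2 shares of $24,500: Declan and Xiomara each take $24,500.
Paloma's share ($49,000) is divided into 2 shares of $24,500: Benedek and Chioma each take $24,500.

Declan receives $24,500.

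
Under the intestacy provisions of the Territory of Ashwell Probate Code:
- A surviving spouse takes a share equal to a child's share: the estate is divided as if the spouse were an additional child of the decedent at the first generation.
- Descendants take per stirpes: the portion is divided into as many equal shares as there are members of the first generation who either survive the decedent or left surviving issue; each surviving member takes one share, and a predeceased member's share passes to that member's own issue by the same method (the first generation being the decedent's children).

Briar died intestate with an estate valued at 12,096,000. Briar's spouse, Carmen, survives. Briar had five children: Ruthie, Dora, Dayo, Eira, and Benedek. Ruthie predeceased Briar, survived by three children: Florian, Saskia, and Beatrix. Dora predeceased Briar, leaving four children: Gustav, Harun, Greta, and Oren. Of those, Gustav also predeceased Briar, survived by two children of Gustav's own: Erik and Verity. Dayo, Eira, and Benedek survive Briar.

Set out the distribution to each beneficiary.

Carmen: 2,016,000; Florian: 672,000; Saskia: 672,000; Beatrix: 672,000; Erik: 252,000; Verity: 252,000; Harun: 504,000; Greta: 504,000; Oren: 504,000; Dayo: 2,016,000; Eira: 2,016,000; Benedek: 2,016,000

The spouse counts as an additional share at the children's level, so there are 6 primary shares of 2,016,000. Carmen takes one such share (2,016,000).
The children's combined portion (10,080,000) is divided into 5 shares of 2,016,000: Dayo, Eira, and Benedek each take 2,016,000; Ruthie's 2,016,000 share passes to Ruthie's issue; Dora's 2,016,000 share passes to Dora's issue.
Ruthie's share (2,016,000) is divided into 3 shares of 672,000: Florian, Saskia, and Beatrix each take 672,000.
Dora's share (2,016,000) is divided into 4 shares of 504,000: Harun, Greta, and Oren each take 504,000; Gustav's 504,000 share passes to Gustav's issue.
Gustav's share (504,000) is divided into 2 shares of 252,000: Erik and Verity each take 252,000.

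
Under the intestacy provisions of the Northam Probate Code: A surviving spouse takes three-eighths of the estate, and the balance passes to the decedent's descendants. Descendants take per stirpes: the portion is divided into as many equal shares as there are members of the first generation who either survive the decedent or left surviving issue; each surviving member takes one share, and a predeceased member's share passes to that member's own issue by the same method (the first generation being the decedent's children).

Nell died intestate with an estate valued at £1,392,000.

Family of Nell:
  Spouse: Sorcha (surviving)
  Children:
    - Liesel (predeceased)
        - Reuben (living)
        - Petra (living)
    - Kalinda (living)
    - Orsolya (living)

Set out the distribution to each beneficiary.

Sorcha: £522,000; Reuben: £145,000; Petra: £145,000; Kalinda: £290,000; Orsolya: £290,000

Sorcha takes three-eighths of £1,392,000 = £522,000. The remaining £870,000 passes to the descendants.
The descendants' portion (£870,000) is divided into 3 shares of £290,000: Kalinda and Orsolya each take £290,000; Liesel's £290,000 share passes to Liesel's issue.
Liesel's share (£290,000) is divided into 2 shares of £145,000: Reuben and Petra each take £145,000.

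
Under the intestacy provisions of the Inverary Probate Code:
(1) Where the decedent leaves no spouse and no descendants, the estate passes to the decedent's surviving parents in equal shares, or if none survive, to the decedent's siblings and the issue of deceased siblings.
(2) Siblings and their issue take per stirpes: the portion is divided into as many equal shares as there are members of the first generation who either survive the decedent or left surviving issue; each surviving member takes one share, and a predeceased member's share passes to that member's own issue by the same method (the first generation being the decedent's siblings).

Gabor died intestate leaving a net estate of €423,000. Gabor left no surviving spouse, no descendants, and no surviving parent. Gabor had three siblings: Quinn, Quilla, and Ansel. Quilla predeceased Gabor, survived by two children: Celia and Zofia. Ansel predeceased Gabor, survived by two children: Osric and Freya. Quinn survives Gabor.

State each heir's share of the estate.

Quinn: €141,000; Celia: €70,500; Zofia: €70,500; Osric: €70,500; Freya: €70,500

The entire €423,000 passes to the siblings and their issue.
That amount (€423,000) is divided into 3 shares of €141,000: Quinn takes €141,000; Quilla's €141,000 share passes to Quilla's issue; Ansel's €141,000 share passes to Ansel's issue.
Quilla's share (€141,000) is divided into 2 shares of €70,500: Celia and Zofia each take €70,500.
Ansel's share (€141,000) is divided into 2 shares of €70,500: Osric and Freya each take €70,500.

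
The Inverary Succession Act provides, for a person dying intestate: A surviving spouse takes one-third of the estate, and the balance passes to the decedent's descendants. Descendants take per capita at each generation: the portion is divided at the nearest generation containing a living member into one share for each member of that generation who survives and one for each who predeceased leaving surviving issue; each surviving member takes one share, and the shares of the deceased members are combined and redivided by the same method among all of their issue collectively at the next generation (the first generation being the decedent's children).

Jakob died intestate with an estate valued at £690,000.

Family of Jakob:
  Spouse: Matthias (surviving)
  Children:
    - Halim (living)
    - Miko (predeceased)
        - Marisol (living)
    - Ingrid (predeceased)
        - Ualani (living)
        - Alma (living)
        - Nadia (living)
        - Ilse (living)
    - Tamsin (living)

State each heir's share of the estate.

Matthias: £230,000; Halim: £115,000; Marisol: £46,000; Ualani: £46,000; Alma: £46,000; Nadia: £46,000; Ilse: £46,000; Tamsin: £115,000

Matthias takes one-third of £690,000 = £230,000. The remaining £460,000 passes to the descendants.
The descendants' portion (£460,000) is divided at the children's generation into 4 shares of £115,000. Halim and Tamsin each take £115,000. The 2 shares of the deceased (Miko and Ingrid) are combined into a pool of £230,000.
That pool (£230,000) is divided at the grandchildren's generation equally among Marisol, Ualani, Alma, Nadia, and Ilse: £46,000 each.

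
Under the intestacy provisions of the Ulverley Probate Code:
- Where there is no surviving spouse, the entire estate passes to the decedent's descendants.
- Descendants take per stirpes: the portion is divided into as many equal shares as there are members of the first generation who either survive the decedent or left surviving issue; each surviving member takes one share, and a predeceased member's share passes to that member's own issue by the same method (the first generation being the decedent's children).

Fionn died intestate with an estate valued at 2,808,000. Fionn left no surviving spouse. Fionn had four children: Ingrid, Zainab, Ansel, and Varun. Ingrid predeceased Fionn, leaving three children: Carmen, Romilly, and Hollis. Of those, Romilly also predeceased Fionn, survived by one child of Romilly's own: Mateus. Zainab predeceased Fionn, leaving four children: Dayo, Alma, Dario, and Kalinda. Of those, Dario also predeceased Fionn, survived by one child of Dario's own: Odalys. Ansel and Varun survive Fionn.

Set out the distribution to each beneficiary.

The entire 2,808,000 passes to the descendants.
That amount (2,808,000) is divided into 4 shares of 702,000: Ansel and Varun each take 702,000; Ingrid's 702,000 share passes to Ingrid's issue; Zainab's 702,000 share passes to Zainab's issue.
Ingrid's share (702,000) is divided into 3 shares of 234,000: Carmen and Hollis each take 234,000; Romilly's 234,000 share passes to Romilly's issue.
Romilly's share (234,000) passes entirely to Mateus.
Zainab's share (702,000) is divided into 4 shares of 175,500: Dayo, Alma, and Kalinda each take 175,500; Dario's 175,500 share passes to Dario's issue.
Dario's share (175,500) passes entirely to Odalys.

Carmen: 234,000; Mateus: 234,000; Hollis: 234,000; Dayo: 175,500; Alma: 175,500; Odalys: 175,500; Kalinda: 175,500; Ansel: 702,000; Varun: 702,000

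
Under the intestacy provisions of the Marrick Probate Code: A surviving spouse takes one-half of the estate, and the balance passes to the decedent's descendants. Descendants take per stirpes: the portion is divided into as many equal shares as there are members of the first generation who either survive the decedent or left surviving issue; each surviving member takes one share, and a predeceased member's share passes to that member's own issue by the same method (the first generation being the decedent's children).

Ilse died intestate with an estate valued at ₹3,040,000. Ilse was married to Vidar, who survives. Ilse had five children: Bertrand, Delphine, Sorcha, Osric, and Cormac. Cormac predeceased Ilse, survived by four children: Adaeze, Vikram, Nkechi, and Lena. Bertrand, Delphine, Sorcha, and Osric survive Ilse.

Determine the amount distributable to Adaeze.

Adaeze receives ₹76,000.

Vidar takes one-half of ₹3,040,000 = ₹1,520,000. The remaining ₹1,520,000 passes to the descendants.
The descendants' portion (₹1,520,000) is divided into 5 shares of ₹304,000: Bertrand, Delphine, Sorcha, and Osric each take ₹304,000; Cormac's ₹304,000 share passes to Cormac's issue.
Cormac's share (₹304,000) is divided into 4 shares of ₹76,000: Adaeze, Vikram, Nkechi, and Lena each take ₹76,000.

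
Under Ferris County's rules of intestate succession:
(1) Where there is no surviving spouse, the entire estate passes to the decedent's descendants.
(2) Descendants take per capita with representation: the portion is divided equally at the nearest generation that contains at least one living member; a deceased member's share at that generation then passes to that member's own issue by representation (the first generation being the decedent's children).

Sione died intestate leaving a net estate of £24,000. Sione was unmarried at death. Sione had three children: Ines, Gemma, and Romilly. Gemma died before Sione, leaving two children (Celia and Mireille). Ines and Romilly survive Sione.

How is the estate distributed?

Ines: £8,000; Celia: £4,000; Mireille: £4,000; Romilly: £8,000

The entire £24,000 passes to the descendants.
That amount (£24,000) is divided into 3 shares of £8,000: Ines and Romilly each take £8,000; Gemma's £8,000 share passes to Gemma's issue.
Gemma's share (£8,000) is divided into 2 shares of £4,000: Celia and Mireille each take £4,000.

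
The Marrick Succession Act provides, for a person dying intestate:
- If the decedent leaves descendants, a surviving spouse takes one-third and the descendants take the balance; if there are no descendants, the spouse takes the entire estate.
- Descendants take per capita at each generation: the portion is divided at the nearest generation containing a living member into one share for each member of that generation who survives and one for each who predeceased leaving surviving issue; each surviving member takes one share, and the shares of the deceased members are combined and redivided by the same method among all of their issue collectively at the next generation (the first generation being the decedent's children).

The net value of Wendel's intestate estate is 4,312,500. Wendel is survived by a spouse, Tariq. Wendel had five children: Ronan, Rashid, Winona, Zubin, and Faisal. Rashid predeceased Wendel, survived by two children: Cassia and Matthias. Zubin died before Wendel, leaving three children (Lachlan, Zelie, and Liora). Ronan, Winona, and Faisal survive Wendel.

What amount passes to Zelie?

Zelie receives 230,000.

Tariq takes one-third of 4,312,500 = 1,437,500. The remaining 2,875,000 passes to the descendants.
The descendants' portion (2,875,000) is divided at the children's generation into 5 shares of 575,000. Ronan, Winona, and Faisal each take 575,000. The 2 shares of the deceased (Rashid and Zubin) are combined into a pool of 1,150,000.
That pool (1,150,000) is divided at the grandchildren's generation equally among Cassia, Matthias, Lachlan, Zelie, and Liora: 230,000 each.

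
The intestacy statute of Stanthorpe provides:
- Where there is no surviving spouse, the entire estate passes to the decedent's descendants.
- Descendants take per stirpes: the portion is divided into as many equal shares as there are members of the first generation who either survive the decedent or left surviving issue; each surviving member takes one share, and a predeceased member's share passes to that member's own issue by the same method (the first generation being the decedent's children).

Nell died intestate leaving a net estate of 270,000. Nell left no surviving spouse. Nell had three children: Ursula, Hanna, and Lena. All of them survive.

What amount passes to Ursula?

The entire 270,000 passes to the descendants.
That amount (270,000) is divided into 3 shares of 90,000: Ursula, Hanna, and Lena each take 90,000.

Ursula receives 90,000.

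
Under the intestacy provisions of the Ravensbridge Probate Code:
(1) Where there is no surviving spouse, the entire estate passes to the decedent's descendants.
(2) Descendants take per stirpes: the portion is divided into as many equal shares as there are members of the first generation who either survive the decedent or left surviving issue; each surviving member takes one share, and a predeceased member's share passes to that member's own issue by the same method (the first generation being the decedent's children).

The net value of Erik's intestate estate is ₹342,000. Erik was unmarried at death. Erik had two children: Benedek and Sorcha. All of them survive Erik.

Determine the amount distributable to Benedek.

The entire ₹342,000 passes to the descendants.
That amount (₹342,000) is divided into 2 shares of ₹171,000: Benedek and Sorcha each take ₹171,000.

Benedek receives ₹171,000.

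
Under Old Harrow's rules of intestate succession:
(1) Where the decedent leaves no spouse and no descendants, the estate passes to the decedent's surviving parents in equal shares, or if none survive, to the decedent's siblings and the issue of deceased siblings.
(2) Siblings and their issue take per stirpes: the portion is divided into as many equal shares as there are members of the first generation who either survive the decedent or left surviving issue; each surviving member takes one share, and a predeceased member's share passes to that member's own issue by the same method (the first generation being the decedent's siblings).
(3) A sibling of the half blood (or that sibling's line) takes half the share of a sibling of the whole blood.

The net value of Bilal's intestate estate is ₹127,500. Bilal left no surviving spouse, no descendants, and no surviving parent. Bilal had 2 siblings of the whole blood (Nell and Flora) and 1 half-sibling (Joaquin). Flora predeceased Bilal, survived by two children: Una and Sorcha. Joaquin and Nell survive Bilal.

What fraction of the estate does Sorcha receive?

The entire ₹127,500 passes to the siblings and their issue.
Counting each half-blood sibling's line as half a unit, there are 5/2 units in ₹127,500, so one unit is ₹51,000. Whole-blood lines (Nell and Flora) take ₹51,000 each; half-blood lines (Joaquin) take ₹25,500 each.
Flora's share (₹51,000) is divided into 2 shares of ₹25,500: Una and Sorcha each take ₹25,500.

Sorcha receives 1/5 of the estate.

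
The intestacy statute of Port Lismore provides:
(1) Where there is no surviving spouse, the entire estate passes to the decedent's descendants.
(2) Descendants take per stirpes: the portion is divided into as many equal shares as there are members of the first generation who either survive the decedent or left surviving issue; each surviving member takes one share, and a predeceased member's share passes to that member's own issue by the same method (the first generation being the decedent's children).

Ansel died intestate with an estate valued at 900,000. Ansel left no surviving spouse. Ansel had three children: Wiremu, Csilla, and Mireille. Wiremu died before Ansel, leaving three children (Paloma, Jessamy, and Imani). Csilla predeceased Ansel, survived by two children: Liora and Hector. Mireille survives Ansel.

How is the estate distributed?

The entire 900,000 passes to the descendants.
That amount (900,000) is divided into 3 shares of 300,000: Mireille takes 300,000; Wiremu's 300,000 share passes to Wiremu's issue; Csilla's 300,000 share passes to Csilla's issue.
Wiremu's share (300,000) is divided into 3 shares of 100,000: Paloma, Jessamy, and Imani each take 100,000.
Csilla's share (300,000) is divided into 2 shares of 150,000: Liora and Hector each take 150,000.

Paloma: 100,000; Jessamy: 100,000; Imani: 100,000; Liora: 150,000; Hector: 150,000; Mireille: 300,000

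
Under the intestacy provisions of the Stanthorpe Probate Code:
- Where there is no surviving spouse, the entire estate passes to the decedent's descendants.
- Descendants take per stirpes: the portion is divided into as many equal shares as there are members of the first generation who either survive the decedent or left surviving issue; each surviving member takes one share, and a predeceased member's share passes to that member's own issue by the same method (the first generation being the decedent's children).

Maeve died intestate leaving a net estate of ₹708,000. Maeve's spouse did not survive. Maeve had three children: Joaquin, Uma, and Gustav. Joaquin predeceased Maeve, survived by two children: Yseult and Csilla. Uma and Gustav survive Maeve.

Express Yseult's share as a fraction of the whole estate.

The entire ₹708,000 passes to the descendants.
That amount (₹708,000) is divided into 3 shares of ₹236,000: Uma and Gustav each take ₹236,000; Joaquin's ₹236,000 share passes to Joaquin's issue.
Joaquin's share (₹236,000) is divided into 2 shares of ₹118,000: Yseult and Csilla each take ₹118,000.

Yseult receives 1/6 of the estate.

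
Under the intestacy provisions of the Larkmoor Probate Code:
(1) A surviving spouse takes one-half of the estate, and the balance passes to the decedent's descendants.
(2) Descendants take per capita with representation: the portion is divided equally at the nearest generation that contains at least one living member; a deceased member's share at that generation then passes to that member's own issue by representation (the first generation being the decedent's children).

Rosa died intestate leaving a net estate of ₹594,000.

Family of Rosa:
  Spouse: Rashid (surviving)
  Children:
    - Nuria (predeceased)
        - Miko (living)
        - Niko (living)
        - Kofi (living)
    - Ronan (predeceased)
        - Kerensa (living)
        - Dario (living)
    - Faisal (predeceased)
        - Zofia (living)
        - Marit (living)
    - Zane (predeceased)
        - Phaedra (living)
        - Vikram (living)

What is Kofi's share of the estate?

Kofi receives ₹33,000.

Rashid takes one-half of ₹594,000 = ₹297,000. The remaining ₹297,000 passes to the descendants.
No child survives, so the initial division is made at the grandchildren's generation.
The descendants' portion (₹297,000) is divided into 9 shares of ₹33,000: Miko, Niko, Kofi, Kerensa, Dario, Zofia, Marit, Phaedra, and Vikram each take ₹33,000.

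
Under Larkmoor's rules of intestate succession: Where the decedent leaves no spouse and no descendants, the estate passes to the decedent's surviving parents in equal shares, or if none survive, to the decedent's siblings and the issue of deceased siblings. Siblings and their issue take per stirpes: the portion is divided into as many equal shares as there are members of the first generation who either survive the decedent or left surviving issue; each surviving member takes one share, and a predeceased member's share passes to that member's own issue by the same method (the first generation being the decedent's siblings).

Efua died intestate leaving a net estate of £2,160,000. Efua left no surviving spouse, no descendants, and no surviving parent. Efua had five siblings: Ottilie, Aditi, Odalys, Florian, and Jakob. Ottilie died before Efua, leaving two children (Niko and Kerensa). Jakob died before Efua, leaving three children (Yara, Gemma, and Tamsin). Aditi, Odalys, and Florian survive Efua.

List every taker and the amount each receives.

Niko: £216,000; Kerensa: £216,000; Aditi: £432,000; Odalys: £432,000; Florian: £432,000; Yara: £144,000; Gemma: £144,000; Tamsin: £144,000

The entire £2,160,000 passes to the siblings and their issue.
That amount (£2,160,000) is divided into 5 shares of £432,000: Aditi, Odalys, and Florian each take £432,000; Ottilie's £432,000 share passes to Ottilie's issue; Jakob's £432,000 share passes to Jakob's issue.
Ottilie's share (£432,000) is divided into 2 shares of £216,000: Niko and Kerensa each take £216,000.
Jakob's share (£432,000) is divided into 3 shares of £144,000: Yara, Gemma, and Tamsin each take £144,000.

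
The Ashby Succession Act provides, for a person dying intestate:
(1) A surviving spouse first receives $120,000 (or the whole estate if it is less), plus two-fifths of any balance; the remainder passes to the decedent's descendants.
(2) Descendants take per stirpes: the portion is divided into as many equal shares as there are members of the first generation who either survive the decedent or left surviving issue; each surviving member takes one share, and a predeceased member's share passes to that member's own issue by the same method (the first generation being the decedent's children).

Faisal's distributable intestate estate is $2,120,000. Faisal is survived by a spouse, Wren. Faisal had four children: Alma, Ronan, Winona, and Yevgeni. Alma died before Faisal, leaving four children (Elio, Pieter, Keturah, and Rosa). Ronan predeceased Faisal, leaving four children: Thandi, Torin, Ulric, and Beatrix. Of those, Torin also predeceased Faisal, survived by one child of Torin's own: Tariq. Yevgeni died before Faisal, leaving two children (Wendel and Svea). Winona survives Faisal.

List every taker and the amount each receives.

Wren first takes $120,000, leaving a balance of $2,000,000. Wren then takes two-fifths of the balance ($800,000), for a total of $920,000. The remaining $1,200,000 passes to the descendants.
The descendants' portion ($1,200,000) is divided into 4 shares of $300,000: Winona takes $300,000; Alma's $300,000 share passes to Alma's issue; Ronan's $300,000 share passes to Ronan's issue; Yevgeni's $300,000 share passes to Yevgeni's issue.
Alma's share ($300,000) is divided into 4 shares of $75,000: Elio, Pieter, Keturah, and Rosa each take $75,000.
Ronan's share ($300,000) is divided into 4 shares of $75,000: Thandi, Ulric, and Beatrix each take $75,000; Torin's $75,000 share passes to Torin's issue.
Torin's share ($75,000) passes entirely to Tariq.
Yevgeni's share ($300,000) is divided into 2 shares of $150,000: Wendel and Svea each take $150,000.

Wren: $920,000; Elio: $75,000; Pieter: $75,000; Keturah: $75,000; Rosa: $75,000; Thandi: $75,000; Tariq: $75,000; Ulric: $75,000; Beatrix: $75,000; Winona: $300,000; Wendel: $150,000; Svea: $150,000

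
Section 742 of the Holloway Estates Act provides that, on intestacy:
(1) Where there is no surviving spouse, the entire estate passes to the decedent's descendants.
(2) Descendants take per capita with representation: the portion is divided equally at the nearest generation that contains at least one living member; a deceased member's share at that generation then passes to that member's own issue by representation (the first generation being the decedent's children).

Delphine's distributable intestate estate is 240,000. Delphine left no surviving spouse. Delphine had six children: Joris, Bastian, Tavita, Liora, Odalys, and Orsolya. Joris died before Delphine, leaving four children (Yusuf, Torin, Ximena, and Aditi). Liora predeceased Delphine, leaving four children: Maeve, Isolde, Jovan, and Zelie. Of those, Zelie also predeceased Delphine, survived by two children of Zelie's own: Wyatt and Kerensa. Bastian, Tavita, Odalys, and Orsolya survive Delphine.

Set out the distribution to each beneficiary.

The entire 240,000 passes to the descendants.
That amount (240,000) is divided into 6 shares of 40,000: Bastian, Tavita, Odalys, and Orsolya each take 40,000; Joris's 40,000 share passes to Joris's issue; Liora's 40,000 share passes to Liora's issue.
Joris's share (40,000) is divided into 4 shares of 10,000: Yusuf, Torin, Ximena, and Aditi each take 10,000.
Liora's share (40,000) is divided into 4 shares of 10,000: Maeve, Isolde, and Jovan each take 10,000; Zelie's 10,000 share passes to Zelie's issue.
Zelie's share (10,000) is divided into 2 shares of 5,000: Wyatt and Kerensa each take 5,000.

Yusuf: 10,000; Torin: 10,000; Ximena: 10,000; Aditi: 10,000; Bastian: 40,000; Tavita: 40,000; Maeve: 10,000; Isolde: 10,000; Jovan: 10,000; Wyatt: 5,000; Kerensa: 5,000; Odalys: 40,000; Orsolya: 40,000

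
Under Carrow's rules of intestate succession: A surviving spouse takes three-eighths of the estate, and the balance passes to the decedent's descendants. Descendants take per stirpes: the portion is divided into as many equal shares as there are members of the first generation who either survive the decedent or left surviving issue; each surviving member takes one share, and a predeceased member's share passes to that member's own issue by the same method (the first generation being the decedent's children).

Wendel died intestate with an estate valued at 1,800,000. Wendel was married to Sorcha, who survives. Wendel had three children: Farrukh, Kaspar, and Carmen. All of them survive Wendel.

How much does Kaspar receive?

Sorcha takes three-eighths of 1,800,000 = 675,000. The remaining 1,125,000 passes to the descendants.
The descendants' portion (1,125,000) is divided into 3 shares of 375,000: Farrukh, Kaspar, and Carmen each take 375,000.

Kaspar receives 375,000.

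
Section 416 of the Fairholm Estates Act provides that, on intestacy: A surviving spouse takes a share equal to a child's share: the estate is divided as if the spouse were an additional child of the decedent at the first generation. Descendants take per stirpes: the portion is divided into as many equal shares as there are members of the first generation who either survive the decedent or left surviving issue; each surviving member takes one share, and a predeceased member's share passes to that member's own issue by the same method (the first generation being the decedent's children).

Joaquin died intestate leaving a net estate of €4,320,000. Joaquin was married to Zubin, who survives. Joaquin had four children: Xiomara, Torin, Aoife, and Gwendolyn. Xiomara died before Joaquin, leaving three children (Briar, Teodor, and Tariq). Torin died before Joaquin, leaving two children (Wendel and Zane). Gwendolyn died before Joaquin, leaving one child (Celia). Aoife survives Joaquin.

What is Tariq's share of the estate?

Tariq receives €288,000.

The spouse counts as an additional share at the children's level, so there are 5 primary shares of €864,000. Zubin takes one such share (€864,000).
The children's combined portion (€3,456,000) is divided into 4 shares of €864,000: Aoife takes €864,000; Xiomara's €864,000 share passes to Xiomara's issue; Torin's €864,000 share passes to Torin's issue; Gwendolyn's €864,000 share passes to Gwendolyn's issue.
Xiomara's share (€864,000) is divided into 3 shares of €288,000: Briar, Teodor, and Tariq each take €288,000.
Torin's share (€864,000) is divided into 2 shares of €432,000: Wendel and Zane each take €432,000.
Gwendolyn's share (€864,000) passes entirely to Celia.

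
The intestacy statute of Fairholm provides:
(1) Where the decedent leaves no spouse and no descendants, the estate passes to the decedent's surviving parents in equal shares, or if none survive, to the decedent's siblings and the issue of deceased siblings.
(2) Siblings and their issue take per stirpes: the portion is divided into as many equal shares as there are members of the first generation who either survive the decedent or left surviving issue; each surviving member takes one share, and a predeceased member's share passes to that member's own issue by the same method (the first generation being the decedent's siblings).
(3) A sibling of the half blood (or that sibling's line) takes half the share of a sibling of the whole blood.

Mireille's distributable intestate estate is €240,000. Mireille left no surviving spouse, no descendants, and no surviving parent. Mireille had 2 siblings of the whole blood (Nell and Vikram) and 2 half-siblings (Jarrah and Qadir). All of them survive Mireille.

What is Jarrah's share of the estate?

Jarrah receives €40,000.

The entire €240,000 passes to the siblings and their issue.
Counting each half-blood sibling's line as half a unit, there are 3 units in €240,000, so one unit is €80,000. Whole-blood lines (Nell and Vikram) take €80,000 each; half-blood lines (Jarrah and Qadir) take €40,000 each.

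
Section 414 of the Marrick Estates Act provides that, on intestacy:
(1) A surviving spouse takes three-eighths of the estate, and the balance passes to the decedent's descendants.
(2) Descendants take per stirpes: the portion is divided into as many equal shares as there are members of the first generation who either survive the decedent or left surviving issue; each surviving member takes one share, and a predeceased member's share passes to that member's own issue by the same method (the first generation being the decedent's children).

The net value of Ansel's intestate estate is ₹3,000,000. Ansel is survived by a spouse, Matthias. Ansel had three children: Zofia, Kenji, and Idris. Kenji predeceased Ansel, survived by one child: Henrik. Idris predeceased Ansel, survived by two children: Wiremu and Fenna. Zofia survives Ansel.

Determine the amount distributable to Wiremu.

Wiremu receives ₹312,500.

Matthias takes three-eighths of ₹3,000,000 = ₹1,125,000. The remaining ₹1,875,000 passes to the descendants.
The descendants' portion (₹1,875,000) is divided into 3 shares of ₹625,000: Zofia takes ₹625,000; Kenji's ₹625,000 share passes to Kenji's issue; Idris's ₹625,000 share passes to Idris's issue.
Kenji's share (₹625,000) passes entirely to Henrik.
Idris's share (₹625,000) is divided into 2 shares of ₹312,500: Wiremu and Fenna each take ₹312,500.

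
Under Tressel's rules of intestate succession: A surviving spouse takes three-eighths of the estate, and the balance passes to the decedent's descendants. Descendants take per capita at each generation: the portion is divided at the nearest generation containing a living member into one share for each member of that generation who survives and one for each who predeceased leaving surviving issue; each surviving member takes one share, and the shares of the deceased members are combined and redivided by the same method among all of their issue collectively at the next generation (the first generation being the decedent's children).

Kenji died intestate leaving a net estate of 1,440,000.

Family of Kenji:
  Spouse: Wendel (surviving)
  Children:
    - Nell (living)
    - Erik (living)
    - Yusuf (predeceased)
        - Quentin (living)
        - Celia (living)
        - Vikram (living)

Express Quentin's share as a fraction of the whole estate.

Wendel takes three-eighths of 1,440,000 = 540,000. The remaining 900,000 passes to the descendants.
The descendants' portion (900,000) is divided at the children's generation into 3 shares of 300,000. Nell and Erik each take 300,000. The remaining share for the deceased Yusuf (300,000) is carried to the next generation.
That pool (300,000) is divided at the grandchildren's generation equally among Quentin, Celia, and Vikram: 100,000 each.

Quentin receives 5/72 of the estate.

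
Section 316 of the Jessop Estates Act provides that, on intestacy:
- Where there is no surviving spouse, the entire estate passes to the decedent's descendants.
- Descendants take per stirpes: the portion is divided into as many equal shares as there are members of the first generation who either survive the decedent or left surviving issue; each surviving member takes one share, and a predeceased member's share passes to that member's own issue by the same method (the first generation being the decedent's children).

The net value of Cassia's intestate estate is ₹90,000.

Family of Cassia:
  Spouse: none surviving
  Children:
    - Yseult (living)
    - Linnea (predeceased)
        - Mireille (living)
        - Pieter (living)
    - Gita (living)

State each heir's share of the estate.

Yseult: ₹30,000; Mireille: ₹15,000; Pieter: ₹15,000; Gita: ₹30,000

The entire ₹90,000 passes to the descendants.
That amount (₹90,000) is divided into 3 shares of ₹30,000: Yseult and Gita each take ₹30,000; Linnea's ₹30,000 share passes to Linnea's issue.
Linnea's share (₹30,000) is divided into 2 shares of ₹15,000: Mireille and Pieter each take ₹15,000.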